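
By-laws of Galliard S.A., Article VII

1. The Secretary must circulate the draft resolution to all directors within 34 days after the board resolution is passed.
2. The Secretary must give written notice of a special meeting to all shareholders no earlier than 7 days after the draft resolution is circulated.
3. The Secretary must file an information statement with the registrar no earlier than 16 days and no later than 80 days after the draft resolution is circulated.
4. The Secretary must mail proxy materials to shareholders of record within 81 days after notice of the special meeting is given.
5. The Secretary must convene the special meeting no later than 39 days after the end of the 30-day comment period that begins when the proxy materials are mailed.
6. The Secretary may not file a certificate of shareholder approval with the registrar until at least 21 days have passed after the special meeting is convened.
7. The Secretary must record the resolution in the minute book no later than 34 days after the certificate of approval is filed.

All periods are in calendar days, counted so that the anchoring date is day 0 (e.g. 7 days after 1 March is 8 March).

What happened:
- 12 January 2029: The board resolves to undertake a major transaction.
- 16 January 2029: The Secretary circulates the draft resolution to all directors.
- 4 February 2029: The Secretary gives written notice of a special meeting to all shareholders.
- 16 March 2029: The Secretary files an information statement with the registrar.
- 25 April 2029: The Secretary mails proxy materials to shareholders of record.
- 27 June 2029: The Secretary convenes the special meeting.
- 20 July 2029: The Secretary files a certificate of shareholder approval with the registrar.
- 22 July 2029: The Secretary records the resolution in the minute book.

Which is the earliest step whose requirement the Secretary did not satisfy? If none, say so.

(1) due by 12 January 2029 + 34 days = 15 February 2029; done 16 January 2029 — timely.
(2) permitted from 16 January 2029 + 7 days = 23 January 2029 onward; done 4 February 2029 — permitted.
(3) the permitted window runs from 16 January 2029 + 16 = 1 February 2029 to 16 January 2029 + 80 = 6 April 2029; done 16 March 2029 — within the window.
(4) due by 4 February 2029 + 81 days = 26 April 2029; completed 25 April 2029, before the deadline.
(5) due by 25 May 2029 + 39 days = 3 July 2029; 27 June 2029 is within that limit.
(6) permitted from 27 June 2029 + 21 days = 18 July 2029 onward; done 20 July 2029, after the minimum wait.
(7) due by 20 July 2029 + 34 days = 23 August 2029; 22 July 2029 is within that limit.

None — every step was satisfied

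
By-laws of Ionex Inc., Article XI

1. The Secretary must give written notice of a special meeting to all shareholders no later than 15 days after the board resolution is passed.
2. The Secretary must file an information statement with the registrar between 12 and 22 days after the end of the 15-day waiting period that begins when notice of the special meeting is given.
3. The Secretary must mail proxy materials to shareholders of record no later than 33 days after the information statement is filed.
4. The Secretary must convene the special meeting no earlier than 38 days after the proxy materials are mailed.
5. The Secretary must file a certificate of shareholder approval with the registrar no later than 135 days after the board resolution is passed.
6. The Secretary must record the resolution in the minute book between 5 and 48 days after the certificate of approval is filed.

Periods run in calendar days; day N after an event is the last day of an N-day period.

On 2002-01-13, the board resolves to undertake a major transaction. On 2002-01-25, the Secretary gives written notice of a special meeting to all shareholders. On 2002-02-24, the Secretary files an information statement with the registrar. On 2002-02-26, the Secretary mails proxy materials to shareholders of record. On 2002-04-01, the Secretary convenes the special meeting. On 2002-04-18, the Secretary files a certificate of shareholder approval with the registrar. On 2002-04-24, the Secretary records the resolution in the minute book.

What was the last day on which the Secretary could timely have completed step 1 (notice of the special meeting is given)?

2002-01-28

Step 1 runs from 2002-01-13, when the board resolution is passed. 15 days after 2002-01-13 is 2002-01-28.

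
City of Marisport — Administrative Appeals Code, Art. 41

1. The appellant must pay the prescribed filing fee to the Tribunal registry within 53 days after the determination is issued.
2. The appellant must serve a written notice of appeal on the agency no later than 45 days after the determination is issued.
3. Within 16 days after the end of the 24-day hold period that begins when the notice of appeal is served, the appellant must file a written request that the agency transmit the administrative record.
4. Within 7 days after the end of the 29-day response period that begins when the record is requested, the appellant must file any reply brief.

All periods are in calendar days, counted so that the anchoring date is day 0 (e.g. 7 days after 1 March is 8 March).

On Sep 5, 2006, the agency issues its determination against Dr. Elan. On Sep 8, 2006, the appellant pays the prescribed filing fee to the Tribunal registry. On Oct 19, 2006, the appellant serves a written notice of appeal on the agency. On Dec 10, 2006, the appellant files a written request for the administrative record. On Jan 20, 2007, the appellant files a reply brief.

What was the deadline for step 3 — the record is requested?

The notice of appeal is served on Oct 19, 2006; the 24-day hold period therefore ends Nov 12, 2006, and step 3 runs from that date. 16 days after Nov 12, 2006 is Nov 28, 2006.

Nov 28, 2006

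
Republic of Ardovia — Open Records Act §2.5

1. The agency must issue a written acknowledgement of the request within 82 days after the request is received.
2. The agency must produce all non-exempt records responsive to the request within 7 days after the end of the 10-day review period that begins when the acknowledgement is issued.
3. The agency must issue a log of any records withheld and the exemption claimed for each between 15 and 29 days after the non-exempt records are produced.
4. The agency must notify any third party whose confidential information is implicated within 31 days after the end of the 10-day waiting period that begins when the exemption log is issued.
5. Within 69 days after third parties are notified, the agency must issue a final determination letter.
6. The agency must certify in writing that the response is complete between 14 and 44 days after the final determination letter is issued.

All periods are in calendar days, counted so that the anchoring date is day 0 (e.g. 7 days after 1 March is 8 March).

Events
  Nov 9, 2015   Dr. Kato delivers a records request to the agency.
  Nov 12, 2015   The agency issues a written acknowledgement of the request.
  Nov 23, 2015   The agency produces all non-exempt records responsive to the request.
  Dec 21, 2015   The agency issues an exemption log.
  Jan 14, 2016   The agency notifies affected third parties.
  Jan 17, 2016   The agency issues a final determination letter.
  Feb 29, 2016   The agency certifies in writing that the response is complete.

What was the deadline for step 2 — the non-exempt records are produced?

Nov 29, 2015

The acknowledgement is issued on Nov 12, 2015; the 10-day review period therefore ends Nov 22, 2015, and step 2 runs from that date. 7 days after Nov 22, 2015 is Nov 29, 2015.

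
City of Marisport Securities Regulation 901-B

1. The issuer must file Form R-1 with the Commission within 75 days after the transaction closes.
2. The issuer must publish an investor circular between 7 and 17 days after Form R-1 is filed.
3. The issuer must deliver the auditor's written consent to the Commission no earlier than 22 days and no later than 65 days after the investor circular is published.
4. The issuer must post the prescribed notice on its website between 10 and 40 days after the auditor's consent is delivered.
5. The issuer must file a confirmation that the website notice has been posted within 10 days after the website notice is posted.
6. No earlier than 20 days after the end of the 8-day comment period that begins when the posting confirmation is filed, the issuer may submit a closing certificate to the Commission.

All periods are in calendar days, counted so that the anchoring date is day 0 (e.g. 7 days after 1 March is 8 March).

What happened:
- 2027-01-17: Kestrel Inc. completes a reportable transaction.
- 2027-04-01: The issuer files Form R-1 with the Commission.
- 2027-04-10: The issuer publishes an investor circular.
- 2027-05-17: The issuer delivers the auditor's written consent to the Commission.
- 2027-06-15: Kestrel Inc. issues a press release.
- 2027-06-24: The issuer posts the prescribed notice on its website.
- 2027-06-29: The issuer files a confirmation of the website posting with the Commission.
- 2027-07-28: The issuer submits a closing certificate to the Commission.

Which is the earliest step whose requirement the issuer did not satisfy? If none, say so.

None — every step was satisfied

Step 1: 75 days after 2027-01-17 (when the transaction closes) is 2027-04-02; completed 2027-04-01, before the deadline.
Step 2: the window is 7–17 days after 2027-04-01 (when Form R-1 is filed), so 2027-04-08 through 2027-04-18; done 2027-04-10 — within the window.
Step 3: the window is 22–65 days after 2027-04-10 (when the investor circular is published), so 2027-05-02 through 2027-06-14; done 2027-05-17, which is between those dates.
Step 4: the window is 10–40 days after 2027-05-17 (when the auditor's consent is delivered), so 2027-05-27 through 2027-06-26; 2027-06-24 falls inside that range.
Step 5: 10 days after 2027-06-24 (when the website notice is posted) is 2027-07-04; completed 2027-06-29, before the deadline.
Step 6: the earliest permitted date is 20 days after 2027-07-07 (end of the 8-day comment period, which began when the posting confirmation is filed on 2027-06-29), i.e. 2027-07-27; done 2027-07-28 — permitted.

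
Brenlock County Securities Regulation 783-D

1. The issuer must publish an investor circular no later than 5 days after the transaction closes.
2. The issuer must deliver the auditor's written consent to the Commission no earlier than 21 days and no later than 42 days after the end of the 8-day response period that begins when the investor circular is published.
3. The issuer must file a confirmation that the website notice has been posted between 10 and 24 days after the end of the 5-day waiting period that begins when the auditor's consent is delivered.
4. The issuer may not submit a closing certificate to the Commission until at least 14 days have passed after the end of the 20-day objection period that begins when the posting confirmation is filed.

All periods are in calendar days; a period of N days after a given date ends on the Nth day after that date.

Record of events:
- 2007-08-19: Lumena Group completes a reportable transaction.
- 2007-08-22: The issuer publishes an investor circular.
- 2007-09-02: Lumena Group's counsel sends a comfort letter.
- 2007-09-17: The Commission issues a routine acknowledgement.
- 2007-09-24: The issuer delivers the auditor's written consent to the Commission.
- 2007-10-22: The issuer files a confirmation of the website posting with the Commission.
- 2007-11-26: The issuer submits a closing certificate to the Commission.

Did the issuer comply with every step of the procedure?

Yes

Step 1: 5 days after 2007-08-19 (when the transaction closes) is 2007-08-24; completed 2007-08-22, before the deadline.
Step 2: the window is 21–42 days after 2007-08-30 (end of the 8-day response period, which began when the investor circular is published on 2007-08-22), so 2007-09-20 through 2007-10-11; 2007-09-24 falls inside that range.
Step 3: the window is 10–24 days after 2007-09-29 (end of the 5-day waiting period, which began when the auditor's consent is delivered on 2007-09-24), so 2007-10-09 through 2007-10-23; done 2007-10-22 — within the window.
Step 4: the earliest permitted date is 14 days after 2007-11-11 (end of the 20-day objection period, which began when the posting confirmation is filed on 2007-10-22), i.e. 2007-11-25; done 2007-11-26 — permitted.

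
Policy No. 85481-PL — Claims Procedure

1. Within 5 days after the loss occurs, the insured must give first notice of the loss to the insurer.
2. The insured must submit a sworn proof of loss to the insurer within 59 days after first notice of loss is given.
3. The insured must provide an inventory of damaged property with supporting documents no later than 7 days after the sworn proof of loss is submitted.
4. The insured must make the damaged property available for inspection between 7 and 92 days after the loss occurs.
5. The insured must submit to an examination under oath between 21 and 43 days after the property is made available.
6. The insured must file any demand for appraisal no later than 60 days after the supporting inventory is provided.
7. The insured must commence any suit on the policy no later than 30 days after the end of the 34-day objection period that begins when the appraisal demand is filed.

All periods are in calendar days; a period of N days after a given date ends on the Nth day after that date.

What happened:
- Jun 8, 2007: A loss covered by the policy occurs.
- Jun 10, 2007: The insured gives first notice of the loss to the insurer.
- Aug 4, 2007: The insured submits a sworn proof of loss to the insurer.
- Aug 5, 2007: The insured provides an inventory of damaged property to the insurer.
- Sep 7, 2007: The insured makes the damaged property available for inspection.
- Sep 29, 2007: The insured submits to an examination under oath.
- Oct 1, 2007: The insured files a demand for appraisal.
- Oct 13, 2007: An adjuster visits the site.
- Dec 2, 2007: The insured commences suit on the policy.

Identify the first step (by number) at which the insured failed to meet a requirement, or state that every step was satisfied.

Step 1: 5 days after Jun 8, 2007 (when the loss occurs) is Jun 13, 2007; done Jun 10, 2007 — timely.
Step 2: 59 days after Jun 10, 2007 (when first notice of loss is given) is Aug 8, 2007; Aug 4, 2007 is within that limit.
Step 3: 7 days after Aug 4, 2007 (when the sworn proof of loss is submitted) is Aug 11, 2007; Aug 5, 2007 is within that limit.
Step 4: the window is 7–92 days after Jun 8, 2007 (when the loss occurs), so Jun 15, 2007 through Sep 8, 2007; done Sep 7, 2007 — within the window.
Step 5: the window is 21–43 days after Sep 7, 2007 (when the property is made available), so Sep 28, 2007 through Oct 20, 2007; Sep 29, 2007 falls inside that range.
Step 6: 60 days after Aug 5, 2007 (when the supporting inventory is provided) is Oct 4, 2007; done Oct 1, 2007 — timely.
Step 7: 30 days after Nov 4, 2007 (end of the 34-day objection period, which began when the appraisal demand is filed on Oct 1, 2007) is Dec 4, 2007; done Dec 2, 2007 — timely.

None — every step was satisfied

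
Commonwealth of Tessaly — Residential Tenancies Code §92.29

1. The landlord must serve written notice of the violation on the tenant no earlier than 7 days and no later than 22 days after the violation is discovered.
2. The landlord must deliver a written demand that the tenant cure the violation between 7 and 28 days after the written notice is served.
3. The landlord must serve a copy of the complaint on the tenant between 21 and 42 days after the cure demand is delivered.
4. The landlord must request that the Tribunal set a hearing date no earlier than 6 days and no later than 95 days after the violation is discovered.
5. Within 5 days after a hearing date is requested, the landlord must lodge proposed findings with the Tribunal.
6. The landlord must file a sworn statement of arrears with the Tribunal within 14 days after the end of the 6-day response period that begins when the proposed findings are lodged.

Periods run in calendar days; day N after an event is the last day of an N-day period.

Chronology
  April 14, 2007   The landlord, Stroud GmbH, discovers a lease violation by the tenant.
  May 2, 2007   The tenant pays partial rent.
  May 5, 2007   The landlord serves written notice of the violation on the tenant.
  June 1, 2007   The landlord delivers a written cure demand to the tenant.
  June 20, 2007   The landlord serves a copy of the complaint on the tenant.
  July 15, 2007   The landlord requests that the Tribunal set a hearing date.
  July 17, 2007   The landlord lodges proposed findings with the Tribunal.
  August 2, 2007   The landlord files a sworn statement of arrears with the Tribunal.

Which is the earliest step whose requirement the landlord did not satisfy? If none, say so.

Step 3

Step 1: the window is 7–22 days after April 14, 2007 (when the violation is discovered), so April 21, 2007 through May 6, 2007; done May 5, 2007, which is between those dates.
Step 2: the window is 7–28 days after May 5, 2007 (when the written notice is served), so May 12, 2007 through June 2, 2007; June 1, 2007 falls inside that range.
Step 3: the window is 21–42 days after June 1, 2007 (when the cure demand is delivered), so June 22, 2007 through July 13, 2007; June 20, 2007 is 2 days too early.
That is the first point of non-compliance.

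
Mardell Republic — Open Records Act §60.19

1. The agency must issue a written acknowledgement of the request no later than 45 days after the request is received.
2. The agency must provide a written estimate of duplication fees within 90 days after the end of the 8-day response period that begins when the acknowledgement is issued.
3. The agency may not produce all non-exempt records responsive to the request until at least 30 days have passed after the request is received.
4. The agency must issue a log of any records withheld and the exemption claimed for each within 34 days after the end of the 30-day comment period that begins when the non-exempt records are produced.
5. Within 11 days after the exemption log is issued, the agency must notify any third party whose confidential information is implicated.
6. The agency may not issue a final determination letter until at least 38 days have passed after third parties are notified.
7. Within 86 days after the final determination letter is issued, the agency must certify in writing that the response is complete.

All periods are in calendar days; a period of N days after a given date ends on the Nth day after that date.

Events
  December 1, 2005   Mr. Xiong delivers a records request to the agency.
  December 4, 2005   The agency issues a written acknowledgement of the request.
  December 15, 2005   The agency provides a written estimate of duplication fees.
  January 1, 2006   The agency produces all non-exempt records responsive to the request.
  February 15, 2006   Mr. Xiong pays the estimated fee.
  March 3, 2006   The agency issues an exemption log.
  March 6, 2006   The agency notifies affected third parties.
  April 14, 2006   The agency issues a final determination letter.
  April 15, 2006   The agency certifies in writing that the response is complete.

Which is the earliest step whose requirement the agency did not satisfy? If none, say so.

None — every step was satisfied

(1) due by December 1, 2005 + 45 days = January 15, 2006; December 4, 2005 is within that limit.
(2) due by December 12, 2005 + 90 days = March 12, 2006; completed December 15, 2005, before the deadline.
(3) permitted from December 1, 2005 + 30 days = December 31, 2005 onward; done January 1, 2006, after the minimum wait.
(4) due by January 31, 2006 + 34 days = March 6, 2006; done March 3, 2006 — timely.
(5) due by March 3, 2006 + 11 days = March 14, 2006; completed March 6, 2006, before the deadline.
(6) permitted from March 6, 2006 + 38 days = April 13, 2006 onward; April 14, 2006 is on or after that date.
(7) due by April 14, 2006 + 86 days = July 9, 2006; completed April 15, 2006, before the deadline.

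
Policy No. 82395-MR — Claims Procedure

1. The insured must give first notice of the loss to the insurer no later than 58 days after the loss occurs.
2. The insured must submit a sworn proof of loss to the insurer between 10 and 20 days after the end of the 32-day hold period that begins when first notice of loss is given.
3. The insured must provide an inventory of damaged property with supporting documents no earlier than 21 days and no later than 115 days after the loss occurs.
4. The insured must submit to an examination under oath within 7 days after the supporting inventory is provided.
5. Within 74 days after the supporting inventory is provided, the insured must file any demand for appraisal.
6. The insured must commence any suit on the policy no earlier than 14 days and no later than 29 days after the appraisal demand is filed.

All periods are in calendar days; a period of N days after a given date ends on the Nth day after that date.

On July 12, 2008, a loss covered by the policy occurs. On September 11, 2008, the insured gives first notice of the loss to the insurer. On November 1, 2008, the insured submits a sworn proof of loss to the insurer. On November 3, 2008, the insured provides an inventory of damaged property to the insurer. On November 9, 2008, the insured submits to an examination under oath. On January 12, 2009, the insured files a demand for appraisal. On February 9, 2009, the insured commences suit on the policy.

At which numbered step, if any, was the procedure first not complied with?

Step 1

(1) due by July 12, 2008 + 58 days = September 8, 2008; not done until September 11, 2008, 3 days after the deadline.
No need to go further; step 1 was not satisfied.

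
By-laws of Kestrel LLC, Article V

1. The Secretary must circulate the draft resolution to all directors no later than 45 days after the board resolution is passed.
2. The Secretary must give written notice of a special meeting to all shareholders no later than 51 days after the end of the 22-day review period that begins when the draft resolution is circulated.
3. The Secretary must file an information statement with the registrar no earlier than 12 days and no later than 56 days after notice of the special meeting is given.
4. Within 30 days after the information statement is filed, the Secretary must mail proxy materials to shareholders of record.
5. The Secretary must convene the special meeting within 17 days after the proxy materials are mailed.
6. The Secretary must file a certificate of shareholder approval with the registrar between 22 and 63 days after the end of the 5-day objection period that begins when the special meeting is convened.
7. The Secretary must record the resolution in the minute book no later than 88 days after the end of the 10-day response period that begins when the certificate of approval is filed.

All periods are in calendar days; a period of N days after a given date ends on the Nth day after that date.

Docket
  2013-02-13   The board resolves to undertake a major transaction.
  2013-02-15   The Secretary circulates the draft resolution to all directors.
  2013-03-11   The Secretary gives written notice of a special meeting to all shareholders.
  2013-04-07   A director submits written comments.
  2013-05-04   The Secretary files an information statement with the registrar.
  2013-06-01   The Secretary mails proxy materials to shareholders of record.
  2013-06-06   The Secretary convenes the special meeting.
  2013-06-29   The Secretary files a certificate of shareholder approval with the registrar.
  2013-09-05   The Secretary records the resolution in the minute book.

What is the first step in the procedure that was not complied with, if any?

Step 6

Step 1: 45 days after 2013-02-13 (when the board resolution is passed) is 2013-03-30; done 2013-02-15 — timely.
Step 2: 51 days after 2013-03-09 (end of the 22-day review period, which began when the draft resolution is circulated on 2013-02-15) is 2013-04-29; completed 2013-03-11, before the deadline.
Step 3: the window is 12–56 days after 2013-03-11 (when notice of the special meeting is given), so 2013-03-23 through 2013-05-06; 2013-05-04 falls inside that range.
Step 4: 30 days after 2013-05-04 (when the information statement is filed) is 2013-06-03; 2013-06-01 is within that limit.
Step 5: 17 days after 2013-06-01 (when the proxy materials are mailed) is 2013-06-18; done 2013-06-06 — timely.
Step 6: the window is 22–63 days after 2013-06-11 (end of the 5-day objection period, which began when the special meeting is convened on 2013-06-06), so 2013-07-03 through 2013-08-13; 2013-06-29 is 4 days too early.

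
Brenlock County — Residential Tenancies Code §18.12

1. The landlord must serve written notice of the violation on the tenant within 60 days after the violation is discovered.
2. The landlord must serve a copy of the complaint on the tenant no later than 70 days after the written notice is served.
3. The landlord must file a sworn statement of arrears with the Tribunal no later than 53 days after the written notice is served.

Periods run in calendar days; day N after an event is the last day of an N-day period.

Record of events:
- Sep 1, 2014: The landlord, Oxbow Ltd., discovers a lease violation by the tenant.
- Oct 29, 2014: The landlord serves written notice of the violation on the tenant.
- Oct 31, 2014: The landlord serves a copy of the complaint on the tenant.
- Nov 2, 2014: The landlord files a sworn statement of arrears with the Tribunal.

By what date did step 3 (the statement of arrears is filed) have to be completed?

Step 3 runs from Oct 29, 2014, when the written notice is served. 53 days after Oct 29, 2014 is Dec 21, 2014.

Dec 21, 2014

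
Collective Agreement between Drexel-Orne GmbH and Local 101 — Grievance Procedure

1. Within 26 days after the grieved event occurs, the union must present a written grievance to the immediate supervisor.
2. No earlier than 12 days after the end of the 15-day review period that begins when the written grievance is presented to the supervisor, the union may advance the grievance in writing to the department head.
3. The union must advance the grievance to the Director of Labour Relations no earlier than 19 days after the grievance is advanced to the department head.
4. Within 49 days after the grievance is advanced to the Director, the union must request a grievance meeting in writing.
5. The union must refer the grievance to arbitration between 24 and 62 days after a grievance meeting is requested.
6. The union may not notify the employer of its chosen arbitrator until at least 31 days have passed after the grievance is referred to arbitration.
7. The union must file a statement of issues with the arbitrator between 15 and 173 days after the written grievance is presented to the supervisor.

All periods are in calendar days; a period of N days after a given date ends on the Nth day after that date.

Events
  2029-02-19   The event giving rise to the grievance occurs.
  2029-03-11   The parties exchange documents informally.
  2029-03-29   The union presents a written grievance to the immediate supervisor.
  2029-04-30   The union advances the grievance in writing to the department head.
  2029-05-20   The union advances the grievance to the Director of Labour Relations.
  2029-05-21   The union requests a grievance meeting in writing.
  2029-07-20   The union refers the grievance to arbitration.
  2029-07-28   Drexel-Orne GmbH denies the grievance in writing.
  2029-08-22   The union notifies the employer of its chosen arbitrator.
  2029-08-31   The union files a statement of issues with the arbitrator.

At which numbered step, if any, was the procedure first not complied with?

Step 1

Step 1: 26 days after 2029-02-19 (when the grieved event occurs) is 2029-03-17; 2029-03-29 misses that deadline by 12 days.
The analysis stops there.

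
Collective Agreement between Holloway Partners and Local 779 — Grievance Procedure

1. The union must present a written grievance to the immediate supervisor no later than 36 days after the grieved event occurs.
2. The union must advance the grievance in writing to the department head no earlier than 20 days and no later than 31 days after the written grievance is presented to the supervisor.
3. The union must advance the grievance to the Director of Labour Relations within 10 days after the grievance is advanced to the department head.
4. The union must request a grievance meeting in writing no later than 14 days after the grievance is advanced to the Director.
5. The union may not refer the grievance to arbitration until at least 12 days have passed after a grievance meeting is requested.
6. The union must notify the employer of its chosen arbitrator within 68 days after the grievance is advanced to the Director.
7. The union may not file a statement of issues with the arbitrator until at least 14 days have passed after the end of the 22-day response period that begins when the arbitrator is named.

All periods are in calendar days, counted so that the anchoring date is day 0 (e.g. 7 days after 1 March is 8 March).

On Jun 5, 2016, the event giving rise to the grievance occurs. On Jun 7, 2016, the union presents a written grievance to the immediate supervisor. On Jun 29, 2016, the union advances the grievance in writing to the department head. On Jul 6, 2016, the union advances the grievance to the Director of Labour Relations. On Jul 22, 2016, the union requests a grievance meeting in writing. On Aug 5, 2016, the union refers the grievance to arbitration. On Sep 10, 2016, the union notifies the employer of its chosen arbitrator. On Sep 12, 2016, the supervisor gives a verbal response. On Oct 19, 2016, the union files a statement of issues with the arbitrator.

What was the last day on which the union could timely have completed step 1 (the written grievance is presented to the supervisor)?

Step 1 runs from Jun 5, 2016, when the grieved event occurs. 36 days after Jun 5, 2016 is Jul 11, 2016.

Jul 11, 2016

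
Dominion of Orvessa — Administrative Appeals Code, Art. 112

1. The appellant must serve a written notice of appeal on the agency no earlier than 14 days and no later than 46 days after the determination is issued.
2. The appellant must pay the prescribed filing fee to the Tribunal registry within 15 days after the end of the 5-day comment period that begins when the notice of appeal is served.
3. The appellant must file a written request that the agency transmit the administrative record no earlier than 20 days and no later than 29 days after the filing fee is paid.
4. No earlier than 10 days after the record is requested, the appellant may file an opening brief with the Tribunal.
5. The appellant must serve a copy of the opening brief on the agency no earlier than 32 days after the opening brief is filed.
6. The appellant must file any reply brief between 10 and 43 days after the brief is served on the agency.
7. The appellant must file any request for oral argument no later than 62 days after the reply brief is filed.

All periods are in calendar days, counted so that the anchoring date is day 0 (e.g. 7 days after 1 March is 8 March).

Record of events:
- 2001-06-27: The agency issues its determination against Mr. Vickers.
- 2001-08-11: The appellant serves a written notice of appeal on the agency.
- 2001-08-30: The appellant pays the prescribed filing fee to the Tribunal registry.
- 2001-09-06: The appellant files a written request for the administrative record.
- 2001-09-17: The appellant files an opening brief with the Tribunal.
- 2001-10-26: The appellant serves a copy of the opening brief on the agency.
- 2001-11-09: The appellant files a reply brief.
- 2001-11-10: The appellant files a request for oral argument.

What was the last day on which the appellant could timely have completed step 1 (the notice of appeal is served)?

2001-08-12

Step 1 runs from 2001-06-27, when the determination is issued. The window is 14–46 days after 2001-06-27; it closes on 2001-08-12.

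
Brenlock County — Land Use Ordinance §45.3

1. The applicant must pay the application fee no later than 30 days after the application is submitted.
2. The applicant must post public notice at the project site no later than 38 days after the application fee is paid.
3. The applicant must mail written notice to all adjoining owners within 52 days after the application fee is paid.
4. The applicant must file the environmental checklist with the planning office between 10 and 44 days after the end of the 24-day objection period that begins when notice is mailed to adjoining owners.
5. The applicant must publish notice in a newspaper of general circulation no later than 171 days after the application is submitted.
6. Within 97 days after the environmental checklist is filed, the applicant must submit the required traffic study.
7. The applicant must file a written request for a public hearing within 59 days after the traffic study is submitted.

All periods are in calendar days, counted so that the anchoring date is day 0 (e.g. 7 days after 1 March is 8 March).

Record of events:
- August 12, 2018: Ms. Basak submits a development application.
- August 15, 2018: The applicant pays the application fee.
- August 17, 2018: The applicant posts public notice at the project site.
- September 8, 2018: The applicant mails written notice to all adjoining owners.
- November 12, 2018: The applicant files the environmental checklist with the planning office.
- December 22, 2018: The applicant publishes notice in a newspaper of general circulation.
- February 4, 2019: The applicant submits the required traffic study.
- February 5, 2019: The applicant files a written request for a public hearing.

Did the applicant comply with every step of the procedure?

Step 1 — counting 30 days from August 12, 2018 (when the application is submitted) gives a deadline of September 11, 2018; completed August 15, 2018, before the deadline.
Step 2 — counting 38 days from August 15, 2018 (when the application fee is paid) gives a deadline of September 22, 2018; completed August 17, 2018, before the deadline.
Step 3 — counting 52 days from August 15, 2018 (when the application fee is paid) gives a deadline of October 6, 2018; September 8, 2018 is within that limit.
Step 4 — 10 and 44 days from October 2, 2018 (end of the 24-day objection period, which began when notice is mailed to adjoining owners on September 8, 2018) are October 12, 2018 and November 15, 2018 respectively; done November 12, 2018, which is between those dates.
Step 5 — counting 171 days from August 12, 2018 (when the application is submitted) gives a deadline of January 30, 2019; December 22, 2018 is within that limit.
Step 6 — counting 97 days from November 12, 2018 (when the environmental checklist is filed) gives a deadline of February 17, 2019; completed February 4, 2019, before the deadline.
Step 7 — counting 59 days from February 4, 2019 (when the traffic study is submitted) gives a deadline of April 4, 2019; February 5, 2019 is within that limit.

Yes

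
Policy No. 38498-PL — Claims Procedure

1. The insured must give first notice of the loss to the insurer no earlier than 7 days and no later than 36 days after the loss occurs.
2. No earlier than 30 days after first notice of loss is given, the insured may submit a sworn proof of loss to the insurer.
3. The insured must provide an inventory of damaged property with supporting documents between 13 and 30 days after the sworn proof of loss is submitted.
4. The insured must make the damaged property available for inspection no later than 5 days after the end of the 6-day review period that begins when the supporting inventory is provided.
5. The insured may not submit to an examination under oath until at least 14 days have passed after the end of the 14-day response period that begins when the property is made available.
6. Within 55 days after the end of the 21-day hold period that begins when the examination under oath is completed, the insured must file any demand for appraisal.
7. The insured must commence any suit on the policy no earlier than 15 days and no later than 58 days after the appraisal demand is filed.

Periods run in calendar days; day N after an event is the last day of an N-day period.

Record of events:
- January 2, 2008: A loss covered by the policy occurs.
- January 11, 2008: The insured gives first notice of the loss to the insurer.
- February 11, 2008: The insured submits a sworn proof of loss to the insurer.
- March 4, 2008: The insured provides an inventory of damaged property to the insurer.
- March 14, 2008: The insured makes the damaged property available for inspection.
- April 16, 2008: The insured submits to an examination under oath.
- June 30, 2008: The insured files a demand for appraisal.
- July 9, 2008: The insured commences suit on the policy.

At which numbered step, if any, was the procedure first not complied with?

Step 7

Step 1 — 7 and 36 days from January 2, 2008 (when the loss occurs) are January 9, 2008 and February 7, 2008 respectively; January 11, 2008 falls inside that range.
Step 2 — must wait 30 days from January 11, 2008 (when first notice of loss is given), so not before February 10, 2008; done February 11, 2008 — permitted.
Step 3 — 13 and 30 days from February 11, 2008 (when the sworn proof of loss is submitted) are February 24, 2008 and March 12, 2008 respectively; done March 4, 2008, which is between those dates.
Step 4 — counting 5 days from March 10, 2008 (end of the 6-day review period, which began when the supporting inventory is provided on March 4, 2008) gives a deadline of March 15, 2008; March 14, 2008 is within that limit.
Step 5 — must wait 14 days from March 28, 2008 (end of the 14-day response period, which began when the property is made available on March 14, 2008), so not before April 11, 2008; done April 16, 2008, after the minimum wait.
Step 6 — counting 55 days from May 7, 2008 (end of the 21-day hold period, which began when the examination under oath is completed on April 16, 2008) gives a deadline of July 1, 2008; June 30, 2008 is within that limit.
Step 7 — 15 and 58 days from June 30, 2008 (when the appraisal demand is filed) are July 15, 2008 and August 27, 2008 respectively; done July 9, 2008 — 6 days before the window opened.
That is the first point of non-compliance.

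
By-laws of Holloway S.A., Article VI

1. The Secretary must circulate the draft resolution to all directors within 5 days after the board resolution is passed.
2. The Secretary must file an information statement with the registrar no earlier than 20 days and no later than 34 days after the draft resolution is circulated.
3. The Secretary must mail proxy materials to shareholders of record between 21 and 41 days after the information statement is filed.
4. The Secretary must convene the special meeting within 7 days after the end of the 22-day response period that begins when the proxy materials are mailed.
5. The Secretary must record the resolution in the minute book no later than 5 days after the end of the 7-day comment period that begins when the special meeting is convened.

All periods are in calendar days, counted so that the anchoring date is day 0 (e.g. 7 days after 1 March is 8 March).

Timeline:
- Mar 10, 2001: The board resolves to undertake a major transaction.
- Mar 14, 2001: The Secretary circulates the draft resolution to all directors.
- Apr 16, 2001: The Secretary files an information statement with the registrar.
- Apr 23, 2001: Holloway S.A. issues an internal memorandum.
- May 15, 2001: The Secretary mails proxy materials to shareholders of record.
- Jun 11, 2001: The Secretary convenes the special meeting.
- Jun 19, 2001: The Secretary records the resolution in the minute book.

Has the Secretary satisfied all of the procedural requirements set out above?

(1) due by Mar 10, 2001 + 5 days = Mar 15, 2001; Mar 14, 2001 is within that limit.
(2) the permitted window runs from Mar 14, 2001 + 20 = Apr 3, 2001 to Mar 14, 2001 + 34 = Apr 17, 2001; Apr 16, 2001 falls inside that range.
(3) the permitted window runs from Apr 16, 2001 + 21 = May 7, 2001 to Apr 16, 2001 + 41 = May 27, 2001; done May 15, 2001 — within the window.
(4) due by Jun 6, 2001 + 7 days = Jun 13, 2001; Jun 11, 2001 is within that limit.
(5) due by Jun 18, 2001 + 5 days = Jun 23, 2001; completed Jun 19, 2001, before the deadline.

Yes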